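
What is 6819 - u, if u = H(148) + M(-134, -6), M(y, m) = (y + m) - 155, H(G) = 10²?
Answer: 7014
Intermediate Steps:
H(G) = 100
M(y, m) = -155 + m + y (M(y, m) = (m + y) - 155 = -155 + m + y)
u = -195 (u = 100 + (-155 - 6 - 134) = 100 - 295 = -195)
6819 - u = 6819 - 1*(-195) = 6819 + 195 = 7014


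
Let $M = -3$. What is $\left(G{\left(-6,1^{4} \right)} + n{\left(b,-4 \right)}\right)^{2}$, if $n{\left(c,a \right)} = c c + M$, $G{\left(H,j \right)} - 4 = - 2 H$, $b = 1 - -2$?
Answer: $484$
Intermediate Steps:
$b = 3$ ($b = 1 + 2 = 3$)
$G{\left(H,j \right)} = 4 - 2 H$
$n{\left(c,a \right)} = -3 + c^{2}$ ($n{\left(c,a \right)} = c c - 3 = c^{2} - 3 = -3 + c^{2}$)
$\left(G{\left(-6,1^{4} \right)} + n{\left(b,-4 \right)}\right)^{2} = \left(\left(4 - -12\right) - \left(3 - 3^{2}\right)\right)^{2} = \left(\left(4 + 12\right) + \left(-3 + 9\right)\right)^{2} = \left(16 + 6\right)^{2} = 22^{2} = 484$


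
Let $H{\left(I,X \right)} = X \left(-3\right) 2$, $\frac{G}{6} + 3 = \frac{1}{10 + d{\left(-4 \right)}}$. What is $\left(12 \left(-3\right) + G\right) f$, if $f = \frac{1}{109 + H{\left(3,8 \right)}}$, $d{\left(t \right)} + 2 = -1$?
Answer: $- \frac{372}{427} \approx -0.87119$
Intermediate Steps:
$d{\left(t \right)} = -3$ ($d{\left(t \right)} = -2 - 1 = -3$)
$G = - \frac{120}{7}$ ($G = -18 + \frac{6}{10 - 3} = -18 + \frac{6}{7} = - \frac{120}{7} \approx -17.143$)
$H{\left(I,X \right)} = - 6 X$ ($H{\left(I,X \right)} = - 3 X 2 = - 6 X$)
$f = \frac{1}{61}$ ($f = \frac{1}{109 - 48} = \frac{1}{61} \approx 0.016393$)
$\left(12 \left(-3\right) + G\right) f = \left(12 \left(-3\right) - \frac{120}{7}\right) \frac{1}{61} = \left(-36 - \frac{120}{7}\right) \frac{1}{61} = \left(- \frac{372}{7}\right) \frac{1}{61} = - \frac{372}{427}$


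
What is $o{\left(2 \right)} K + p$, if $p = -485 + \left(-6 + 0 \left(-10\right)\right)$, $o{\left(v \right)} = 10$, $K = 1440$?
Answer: $13909$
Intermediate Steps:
$p = -491$ ($p = -485 + \left(-6 + 0\right) = -485 - 6 = -491$)
$o{\left(2 \right)} K + p = 10 \cdot 1440 - 491 = 14400 - 491 = 13909$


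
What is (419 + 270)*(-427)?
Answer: -294203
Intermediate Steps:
(419 + 270)*(-427) = 689*(-427) = -294203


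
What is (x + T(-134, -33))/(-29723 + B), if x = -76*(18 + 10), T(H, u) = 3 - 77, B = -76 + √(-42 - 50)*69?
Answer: 7290822/98713157 + 33764*I*√23/98713157 ≈ 0.073859 + 0.0016404*I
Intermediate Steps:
B = -76 + 138*I*√23 (B = -76 + √(-92)*69 = -76 + (2*I*√23)*69 = -76 + 138*I*√23 ≈ -76.0 + 661.83*I)
T(H, u) = -74
x = -2128 (x = -76*28 = -1*2128 = -2128)
(x + T(-134, -33))/(-29723 + B) = (-2128 - 74)/(-29723 + (-76 + 138*I*√23)) = -2202/(-29799 + 138*I*√23)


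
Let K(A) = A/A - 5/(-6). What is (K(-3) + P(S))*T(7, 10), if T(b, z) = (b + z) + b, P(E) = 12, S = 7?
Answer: 332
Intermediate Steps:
K(A) = 11/6 (K(A) = 1 - 5*(-⅙) = 1 + ⅚ = 11/6)
T(b, z) = z + 2*b
(K(-3) + P(S))*T(7, 10) = (11/6 + 12)*(10 + 2*7) = 83*(10 + 14)/6 = (83/6)*24 = 332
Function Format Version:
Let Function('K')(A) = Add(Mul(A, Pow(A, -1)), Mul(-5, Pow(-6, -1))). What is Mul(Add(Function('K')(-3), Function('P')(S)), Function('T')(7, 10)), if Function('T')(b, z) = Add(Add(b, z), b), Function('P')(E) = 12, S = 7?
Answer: 332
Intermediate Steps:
Function('K')(A) = Rational(11, 6) (Function('K')(A) = Add(1, Mul(-5, Rational(-1, 6))) = Add(1, Rational(5, 6)) = Rational(11, 6))
Function('T')(b, z) = Add(z, Mul(2, b))
Mul(Add(Function('K')(-3), Function('P')(S)), Function('T')(7, 10)) = Mul(Add(Rational(11, 6), 12), Add(10, Mul(2, 7))) = Mul(Rational(83, 6), Add(10, 14)) = Mul(Rational(83, 6), 24) = 332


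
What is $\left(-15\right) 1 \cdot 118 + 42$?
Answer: $-1728$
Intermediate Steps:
$\left(-15\right) 1 \cdot 118 + 42 = \left(-15\right) 118 + 42 = -1770 + 42 = -1728$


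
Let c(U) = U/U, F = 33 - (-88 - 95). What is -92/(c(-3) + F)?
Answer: -92/217 ≈ -0.42396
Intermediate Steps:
F = 216 (F = 33 - 1*(-183) = 33 + 183 = 216)
c(U) = 1
-92/(c(-3) + F) = -92/(1 + 216) = -92/217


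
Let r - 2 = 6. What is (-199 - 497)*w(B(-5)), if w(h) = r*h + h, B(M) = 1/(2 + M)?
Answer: 2088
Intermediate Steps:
r = 8 (r = 2 + 6 = 8)
w(h) = 9*h (w(h) = 8*h + h = 9*h)
(-199 - 497)*w(B(-5)) = (-199 - 497)*(9/(2 - 5)) = -6264/(-3) = -6264*(-1)/3 = -696*(-3) = 2088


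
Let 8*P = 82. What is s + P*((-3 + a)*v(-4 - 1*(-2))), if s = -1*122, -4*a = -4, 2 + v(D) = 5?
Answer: -367/2 ≈ -183.50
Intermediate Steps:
v(D) = 3 (v(D) = -2 + 5 = 3)
P = 41/4 (P = (⅛)*82 = 41/4 ≈ 10.250)
a = 1 (a = -¼*(-4) = 1)
s = -122
s + P*((-3 + a)*v(-4 - 1*(-2))) = -122 + 41*((-3 + 1)*3)/4 = -122 + 41*(-2*3)/4 = -122 + (41/4)*(-6) = -122 - 123/2 = -367/2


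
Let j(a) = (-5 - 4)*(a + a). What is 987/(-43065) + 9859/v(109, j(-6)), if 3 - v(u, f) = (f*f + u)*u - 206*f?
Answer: -556396919/18101741130 ≈ -0.030737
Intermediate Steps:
j(a) = -18*a
v(u, f) = 3 + 206*f - u*(u + f**2) (v(u, f) = 3 - ((f*f + u)*u - 206*f) = 3 - ((f**2 + u)*u - 206*f) = 3 - ((u + f**2)*u - 206*f) = 3 - (u*(u + f**2) - 206*f) = 3 - (-206*f + u*(u + f**2)) = 3 + (206*f - u*(u + f**2)) = 3 + 206*f - u*(u + f**2))
987/(-43065) + 9859/v(109, j(-6)) = 987/(-43065) + 9859/(3 - 1*109**2 + 206*(-18*(-6)) - 1*109*(-18*(-6))**2) = 987*(-1/43065) + 9859/(3 - 1*11881 + 206*108 - 1*109*108**2) = -329/14355 + 9859/(3 - 11881 + 22248 - 1*109*11664) = -329/14355 + 9859/(3 - 11881 + 22248 - 1271376) = -329/14355 + 9859/(-1261006) = -329/14355 + 9859*(-1/1261006) = -329/14355 - 9859/1261006 = -556396919/18101741130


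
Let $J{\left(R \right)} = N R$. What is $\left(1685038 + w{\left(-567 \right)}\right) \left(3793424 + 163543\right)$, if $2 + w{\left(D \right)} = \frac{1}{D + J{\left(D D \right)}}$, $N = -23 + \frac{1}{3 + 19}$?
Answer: $\frac{17183907472239300158}{2577213} \approx 6.6676 \cdot 10^{12}$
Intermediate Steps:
$N = - \frac{505}{22}$ ($N = -23 + \frac{1}{22} = - \frac{505}{22} \approx -22.955$)
$J{\left(R \right)} = - \frac{505 R}{22}$
$w{\left(D \right)} = -2 + \frac{1}{D - \frac{505 D^{2}}{22}}$ ($w{\left(D \right)} = -2 + \frac{1}{D - \frac{505 D D}{22}} = -2 + \frac{1}{D - \frac{505 D^{2}}{22}}$)
$\left(1685038 + w{\left(-567 \right)}\right) \left(3793424 + 163543\right) = \left(1685038 + \frac{2 \left(-11 - 505 \left(-567\right)^{2} + 22 \left(-567\right)\right)}{\left(-567\right) \left(-22 + 505 \left(-567\right)\right)}\right) \left(3793424 + 163543\right) = \left(1685038 + 2 \left(- \frac{1}{567}\right) \frac{1}{-22 - 286335} \left(-11 - 162351945 - 12474\right)\right) 3956967 = \left(1685038 + 2 \left(- \frac{1}{567}\right) \frac{1}{-286357} \left(-11 - 162351945 - 12474\right)\right) 3956967 = \left(1685038 + 2 \left(- \frac{1}{567}\right) \left(- \frac{1}{286357}\right) \left(-162364430\right)\right) 3956967 = \left(1685038 - \frac{324728860}{162364419}\right) 3956967 = \frac{273589891134062}{162364419} \cdot 3956967 = \frac{17183907472239300158}{2577213}$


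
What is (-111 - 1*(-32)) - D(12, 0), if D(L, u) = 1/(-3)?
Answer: -236/3 ≈ -78.667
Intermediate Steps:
D(L, u) = -⅓
(-111 - 1*(-32)) - D(12, 0) = (-111 - 1*(-32)) - 1*(-⅓) = (-111 + 32) + ⅓ = -79 + ⅓ = -236/3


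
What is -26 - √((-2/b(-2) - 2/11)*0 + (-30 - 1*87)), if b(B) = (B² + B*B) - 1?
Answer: -26 - 3*I*√13 ≈ -26.0 - 10.817*I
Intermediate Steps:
b(B) = -1 + 2*B² (b(B) = (B² + B²) - 1 = 2*B² - 1 = -1 + 2*B²)
-26 - √((-2/b(-2) - 2/11)*0 + (-30 - 1*87)) = -26 - √((-2/(-1 + 2*(-2)²) - 2/11)*0 + (-30 - 1*87)) = -26 - √((-2/(-1 + 2*4) - 2*1/11)*0 + (-30 - 87)) = -26 - √((-2/(-1 + 8) - 2/11)*0 - 117) = -26 - √((-2/7 - 2/11)*0 - 117) = -26 - √(-36/77*0 - 117) = -26 - √(0 - 117) = -26 - √(-117) = -26 - 3*I*√13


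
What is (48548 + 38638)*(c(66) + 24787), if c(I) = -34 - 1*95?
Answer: 2149832388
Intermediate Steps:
c(I) = -129 (c(I) = -34 - 95 = -129)
(48548 + 38638)*(c(66) + 24787) = (48548 + 38638)*(-129 + 24787) = 87186*24658 = 2149832388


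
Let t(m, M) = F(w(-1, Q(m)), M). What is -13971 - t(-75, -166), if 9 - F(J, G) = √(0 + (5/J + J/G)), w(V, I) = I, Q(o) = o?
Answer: -13980 + √2387910/2490 ≈ -13979.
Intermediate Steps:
F(J, G) = 9 - √(5/J + J/G) (F(J, G) = 9 - √(0 + (5/J + J/G)) = 9 - √(5/J + J/G))
t(m, M) = 9 - √(5/m + m/M)
-13971 - t(-75, -166) = -13971 - (9 - √(5/(-75) - 75/(-166))) = -13971 - (9 - √(5*(-1/75) - 75*(-1/166))) = -13971 - (9 - √(-1/15 + 75/166)) = -13971 - (9 - √(959/2490)) = -13971 - (9 - √2387910/2490) = -13971 + (-9 + √2387910/2490) = -13980 + √2387910/2490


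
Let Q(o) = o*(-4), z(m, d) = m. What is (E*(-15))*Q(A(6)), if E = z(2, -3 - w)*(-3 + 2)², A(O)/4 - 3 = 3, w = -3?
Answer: 2880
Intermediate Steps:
A(O) = 24 (A(O) = 12 + 4*3 = 12 + 12 = 24)
Q(o) = -4*o
E = 2 (E = 2*(-3 + 2)² = 2*(-1)² = 2*1 = 2)
(E*(-15))*Q(A(6)) = (2*(-15))*(-4*24) = -30*(-96) = 2880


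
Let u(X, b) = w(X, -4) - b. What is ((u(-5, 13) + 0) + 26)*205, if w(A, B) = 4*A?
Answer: -1435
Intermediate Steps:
u(X, b) = -b + 4*X (u(X, b) = 4*X - b = -b + 4*X)
((u(-5, 13) + 0) + 26)*205 = (((-1*13 + 4*(-5)) + 0) + 26)*205 = (((-13 - 20) + 0) + 26)*205 = ((-33 + 0) + 26)*205 = (-33 + 26)*205 = -7*205 = -1435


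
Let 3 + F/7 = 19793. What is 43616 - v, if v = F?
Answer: -94914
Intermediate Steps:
F = 138530 (F = -21 + 7*19793 = -21 + 138551 = 138530)
v = 138530
43616 - v = 43616 - 1*138530 = 43616 - 138530 = -94914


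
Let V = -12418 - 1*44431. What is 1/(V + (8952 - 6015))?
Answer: -1/53912 ≈ -1.8549e-5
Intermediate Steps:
V = -56849 (V = -12418 - 44431 = -56849)
1/(V + (8952 - 6015)) = 1/(-56849 + (8952 - 6015)) = 1/(-56849 + 2937) = 1/(-53912) = -1/53912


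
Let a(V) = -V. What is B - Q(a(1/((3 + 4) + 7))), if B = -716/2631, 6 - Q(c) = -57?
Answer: -166469/2631 ≈ -63.272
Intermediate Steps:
Q(c) = 63 (Q(c) = 6 - 1*(-57) = 6 + 57 = 63)
B = -716/2631 (B = -716*1/2631 = -716/2631 ≈ -0.27214)
B - Q(a(1/((3 + 4) + 7))) = -716/2631 - 1*63 = -716/2631 - 63 = -166469/2631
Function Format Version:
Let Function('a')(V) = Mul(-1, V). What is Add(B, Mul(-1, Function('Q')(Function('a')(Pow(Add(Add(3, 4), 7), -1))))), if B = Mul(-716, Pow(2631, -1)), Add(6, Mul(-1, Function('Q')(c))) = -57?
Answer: Rational(-166469, 2631) ≈ -63.272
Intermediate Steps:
Function('Q')(c) = 63 (Function('Q')(c) = Add(6, Mul(-1, -57)) = Add(6, 57) = 63)
B = Rational(-716, 2631) (B = Mul(-716, Rational(1, 2631)) = Rational(-716, 2631) ≈ -0.27214)
Add(B, Mul(-1, Function('Q')(Function('a')(Pow(Add(Add(3, 4), 7), -1))))) = Add(Rational(-716, 2631), Mul(-1, 63)) = Add(Rational(-716, 2631), -63) = Rational(-166469, 2631)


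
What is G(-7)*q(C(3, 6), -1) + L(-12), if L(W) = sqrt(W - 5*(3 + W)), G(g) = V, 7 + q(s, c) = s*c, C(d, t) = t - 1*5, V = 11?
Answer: -88 + sqrt(33) ≈ -82.255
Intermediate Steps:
C(d, t) = -5 + t (C(d, t) = t - 5 = -5 + t)
q(s, c) = -7 + c*s (q(s, c) = -7 + s*c = -7 + c*s)
G(g) = 11
L(W) = sqrt(-15 - 4*W) (L(W) = sqrt(W + (-15 - 5*W)) = sqrt(-15 - 4*W))
G(-7)*q(C(3, 6), -1) + L(-12) = 11*(-7 - (-5 + 6)) + sqrt(-15 - 4*(-12)) = 11*(-7 - 1*1) + sqrt(-15 + 48) = 11*(-7 - 1) + sqrt(33) = 11*(-8) + sqrt(33) = -88 + sqrt(33)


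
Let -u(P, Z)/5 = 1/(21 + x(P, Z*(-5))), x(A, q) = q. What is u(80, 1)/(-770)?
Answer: 1/2464 ≈ 0.00040584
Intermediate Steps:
u(P, Z) = -5/(21 - 5*Z) (u(P, Z) = -5/(21 + Z*(-5)) = -5/(21 - 5*Z))
u(80, 1)/(-770) = (5/(-21 + 5*1))/(-770) = (5/(-21 + 5))*(-1/770) = (5/(-16))*(-1/770) = (5*(-1/16))*(-1/770) = -5/16*(-1/770) = 1/2464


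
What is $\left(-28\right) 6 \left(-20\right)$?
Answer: $3360$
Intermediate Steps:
$\left(-28\right) 6 \left(-20\right) = \left(-168\right) \left(-20\right) = 3360$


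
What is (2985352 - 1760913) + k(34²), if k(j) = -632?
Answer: 1223807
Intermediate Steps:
(2985352 - 1760913) + k(34²) = (2985352 - 1760913) - 632 = 1224439 - 632 = 1223807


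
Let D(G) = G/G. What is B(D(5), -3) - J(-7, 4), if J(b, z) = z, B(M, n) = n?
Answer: -7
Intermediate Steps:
D(G) = 1
B(D(5), -3) - J(-7, 4) = -3 - 1*4 = -3 - 4 = -7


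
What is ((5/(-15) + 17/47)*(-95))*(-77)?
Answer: 29260/141 ≈ 207.52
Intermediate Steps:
((5/(-15) + 17/47)*(-95))*(-77) = ((5*(-1/15) + 17*(1/47))*(-95))*(-77) = ((-1/3 + 17/47)*(-95))*(-77) = ((4/141)*(-95))*(-77) = -380/141*(-77) = 29260/141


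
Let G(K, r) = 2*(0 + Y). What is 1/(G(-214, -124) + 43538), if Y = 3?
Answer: 1/43544 ≈ 2.2965e-5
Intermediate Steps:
G(K, r) = 6 (G(K, r) = 2*(0 + 3) = 2*3 = 6)
1/(G(-214, -124) + 43538) = 1/(6 + 43538) = 1/43544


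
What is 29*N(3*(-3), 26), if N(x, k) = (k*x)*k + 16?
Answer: -175972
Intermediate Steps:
N(x, k) = 16 + x*k² (N(x, k) = x*k² + 16 = 16 + x*k²)
29*N(3*(-3), 26) = 29*(16 + (3*(-3))*26²) = 29*(16 - 9*676) = 29*(16 - 6084) = 29*(-6068) = -175972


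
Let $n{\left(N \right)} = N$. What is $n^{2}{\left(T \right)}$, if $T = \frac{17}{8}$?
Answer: $\frac{289}{64} \approx 4.5156$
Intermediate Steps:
$T = \frac{17}{8}$ ($T = 17 \cdot \frac{1}{8} = \frac{17}{8} \approx 2.125$)
$n^{2}{\left(T \right)} = \left(\frac{17}{8}\right)^{2} = \frac{289}{64}$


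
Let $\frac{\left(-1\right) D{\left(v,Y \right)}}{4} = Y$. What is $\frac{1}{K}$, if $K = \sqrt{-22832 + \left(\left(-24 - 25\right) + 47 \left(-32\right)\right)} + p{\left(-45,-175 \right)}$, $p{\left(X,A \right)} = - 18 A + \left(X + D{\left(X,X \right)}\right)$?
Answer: $\frac{657}{2163122} - \frac{i \sqrt{24385}}{10815610} \approx 0.00030373 - 1.4438 \cdot 10^{-5} i$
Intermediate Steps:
$D{\left(v,Y \right)} = - 4 Y$
$p{\left(X,A \right)} = - 18 A - 3 X$ ($p{\left(X,A \right)} = - 18 A + \left(X - 4 X\right) = - 18 A - 3 X$)
$K = 3285 + i \sqrt{24385}$ ($K = \sqrt{-22832 + \left(\left(-24 - 25\right) + 47 \left(-32\right)\right)} - -3285 = \sqrt{-22832 - 1553} + \left(3150 + 135\right) = \sqrt{-22832 - 1553} + 3285 = \sqrt{-24385} + 3285 = i \sqrt{24385} + 3285 = 3285 + i \sqrt{24385} \approx 3285.0 + 156.16 i$)
$\frac{1}{K} = \frac{1}{3285 + i \sqrt{24385}}$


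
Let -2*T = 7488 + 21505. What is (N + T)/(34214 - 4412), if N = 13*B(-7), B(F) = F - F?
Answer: -28993/59604 ≈ -0.48643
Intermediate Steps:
B(F) = 0
T = -28993/2 (T = -(7488 + 21505)/2 = -½*28993 = -28993/2 ≈ -14497.)
N = 0 (N = 13*0 = 0)
(N + T)/(34214 - 4412) = (0 - 28993/2)/(34214 - 4412) = -28993/2/29802 = -28993/2*1/29802 = -28993/59604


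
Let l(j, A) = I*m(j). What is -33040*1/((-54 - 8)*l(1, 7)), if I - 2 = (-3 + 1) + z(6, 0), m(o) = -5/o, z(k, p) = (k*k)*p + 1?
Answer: -3304/31 ≈ -106.58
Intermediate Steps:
z(k, p) = 1 + p*k**2 (z(k, p) = k**2*p + 1 = p*k**2 + 1 = 1 + p*k**2)
I = 1 (I = 2 + ((-3 + 1) + (1 + 0*6**2)) = 2 + (-2 + (1 + 0*36)) = 2 + (-2 + (1 + 0)) = 2 + (-2 + 1) = 2 - 1 = 1)
l(j, A) = -5/j (l(j, A) = 1*(-5/j) = -5/j)
-33040*1/((-54 - 8)*l(1, 7)) = -33040*(-1/(5*(-54 - 8))) = -33040/(-5*1*(-62)) = -33040/((-5*(-62))) = -33040/310 = -33040*1/310 = -3304/31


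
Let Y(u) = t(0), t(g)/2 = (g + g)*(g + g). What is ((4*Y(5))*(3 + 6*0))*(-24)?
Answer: 0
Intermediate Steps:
t(g) = 8*g² (t(g) = 2*((g + g)*(g + g)) = 2*((2*g)*(2*g)) = 2*(4*g²) = 8*g²)
Y(u) = 0 (Y(u) = 8*0² = 8*0 = 0)
((4*Y(5))*(3 + 6*0))*(-24) = ((4*0)*(3 + 6*0))*(-24) = (0*(3 + 0))*(-24) = (0*3)*(-24) = 0*(-24) = 0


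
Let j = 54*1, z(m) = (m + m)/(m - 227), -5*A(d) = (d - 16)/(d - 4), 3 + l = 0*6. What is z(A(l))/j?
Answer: 19/215028 ≈ 8.8361e-5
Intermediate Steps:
l = -3 (l = -3 + 0*6 = -3 + 0 = -3)
A(d) = -(-16 + d)/(5*(-4 + d)) (A(d) = -(d - 16)/(5*(d - 4)) = -(-16 + d)/(5*(-4 + d)))
z(m) = 2*m/(-227 + m) (z(m) = (2*m)/(-227 + m) = 2*m/(-227 + m))
j = 54
z(A(l))/j = (2*((16 - 1*(-3))/(5*(-4 - 3)))/(-227 + (16 - 1*(-3))/(5*(-4 - 3))))/54 = (2*((⅕)*(16 + 3)/(-7))/(-227 + (⅕)*(16 + 3)/(-7)))*(1/54) = (2*((⅕)*(-⅐)*19)/(-227 + (⅕)*(-⅐)*19))*(1/54) = (2*(-19/35)/(-227 - 19/35))*(1/54) = (2*(-19/35)/(-7964/35))*(1/54) = (2*(-19/35)*(-35/7964))*(1/54) = (19/3982)*(1/54) = 19/215028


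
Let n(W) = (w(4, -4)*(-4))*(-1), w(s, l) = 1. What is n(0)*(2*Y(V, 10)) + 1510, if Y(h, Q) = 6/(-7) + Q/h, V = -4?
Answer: 10382/7 ≈ 1483.1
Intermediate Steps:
Y(h, Q) = -6/7 + Q/h (Y(h, Q) = 6*(-⅐) + Q/h = -6/7 + Q/h)
n(W) = 4 (n(W) = (1*(-4))*(-1) = -4*(-1) = 4)
n(0)*(2*Y(V, 10)) + 1510 = 4*(2*(-6/7 + 10/(-4))) + 1510 = 4*(2*(-6/7 + 10*(-¼))) + 1510 = 4*(2*(-6/7 - 5/2)) + 1510 = 4*(2*(-47/14)) + 1510 = 4*(-47/7) + 1510 = -188/7 + 1510 = 10382/7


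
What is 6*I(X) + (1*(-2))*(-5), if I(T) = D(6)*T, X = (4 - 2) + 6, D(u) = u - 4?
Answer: 106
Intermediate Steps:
D(u) = -4 + u
X = 8 (X = 2 + 6 = 8)
I(T) = 2*T (I(T) = (-4 + 6)*T = 2*T)
6*I(X) + (1*(-2))*(-5) = 6*(2*8) + (1*(-2))*(-5) = 6*16 - 2*(-5) = 96 + 10 = 106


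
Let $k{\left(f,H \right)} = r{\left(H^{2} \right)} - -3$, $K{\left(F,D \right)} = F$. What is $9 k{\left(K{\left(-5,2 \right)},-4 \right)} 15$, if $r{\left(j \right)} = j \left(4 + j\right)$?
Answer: $43605$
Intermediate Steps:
$k{\left(f,H \right)} = 3 + H^{2} \left(4 + H^{2}\right)$ ($k{\left(f,H \right)} = H^{2} \left(4 + H^{2}\right) - -3 = H^{2} \left(4 + H^{2}\right) + 3 = 3 + H^{2} \left(4 + H^{2}\right)$)
$9 k{\left(K{\left(-5,2 \right)},-4 \right)} 15 = 9 \left(3 + \left(-4\right)^{2} \left(4 + \left(-4\right)^{2}\right)\right) 15 = 9 \left(3 + 16 \left(4 + 16\right)\right) 15 = 9 \left(3 + 16 \cdot 20\right) 15 = 9 \left(3 + 320\right) 15 = 9 \cdot 323 \cdot 15 = 2907 \cdot 15 = 43605$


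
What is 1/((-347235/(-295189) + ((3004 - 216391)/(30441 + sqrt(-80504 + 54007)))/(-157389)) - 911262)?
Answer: 15486500507*(-sqrt(26497) + 30441*I)/(-429590734592341204408*I + 14112241208020029*sqrt(26497)) ≈ -1.0974e-6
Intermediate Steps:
1/((-347235/(-295189) + ((3004 - 216391)/(30441 + sqrt(-80504 + 54007)))/(-157389)) - 911262) = 1/((-347235*(-1/295189) - 213387/(30441 + sqrt(-26497))*(-1/157389)) - 911262) = 1/((347235/295189 - 213387/(30441 + I*sqrt(26497))*(-1/157389)) - 911262) = 1/((347235/295189 + 71129/(52463*(30441 + I*sqrt(26497)))) - 911262) = 1/(-268994171283/295189 + 71129/(52463*(30441 + I*sqrt(26497))))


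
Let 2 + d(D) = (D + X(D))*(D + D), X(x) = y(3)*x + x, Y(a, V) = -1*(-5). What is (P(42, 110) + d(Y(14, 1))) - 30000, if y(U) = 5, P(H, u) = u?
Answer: -29542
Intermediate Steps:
Y(a, V) = 5
X(x) = 6*x (X(x) = 5*x + x = 6*x)
d(D) = -2 + 14*D**2 (d(D) = -2 + (D + 6*D)*(D + D) = -2 + (7*D)*(2*D) = -2 + 14*D**2)
(P(42, 110) + d(Y(14, 1))) - 30000 = (110 + (-2 + 14*5**2)) - 30000 = (110 + (-2 + 14*25)) - 30000 = (110 + (-2 + 350)) - 30000 = (110 + 348) - 30000 = 458 - 30000 = -29542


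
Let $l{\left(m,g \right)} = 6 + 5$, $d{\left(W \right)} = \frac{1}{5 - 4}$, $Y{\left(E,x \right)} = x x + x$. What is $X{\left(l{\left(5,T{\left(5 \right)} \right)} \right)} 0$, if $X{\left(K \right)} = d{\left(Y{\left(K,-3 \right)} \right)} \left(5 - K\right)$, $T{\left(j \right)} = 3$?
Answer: $0$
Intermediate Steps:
$Y{\left(E,x \right)} = x + x^{2}$ ($Y{\left(E,x \right)} = x^{2} + x = x + x^{2}$)
$d{\left(W \right)} = 1$ ($d{\left(W \right)} = 1^{-1} = 1$)
$l{\left(m,g \right)} = 11$
$X{\left(K \right)} = 5 - K$ ($X{\left(K \right)} = 1 \left(5 - K\right) = 5 - K$)
$X{\left(l{\left(5,T{\left(5 \right)} \right)} \right)} 0 = \left(5 - 11\right) 0 = \left(-6\right) 0 = 0$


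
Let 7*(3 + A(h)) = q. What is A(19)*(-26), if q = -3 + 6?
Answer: 468/7 ≈ 66.857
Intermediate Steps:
q = 3
A(h) = -18/7 (A(h) = -3 + (1/7)*3 = -3 + 3/7 = -18/7)
A(19)*(-26) = -18/7*(-26) = 468/7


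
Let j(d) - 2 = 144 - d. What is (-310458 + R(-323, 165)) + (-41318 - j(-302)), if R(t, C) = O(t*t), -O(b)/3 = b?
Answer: -665211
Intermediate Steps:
j(d) = 146 - d (j(d) = 2 + (144 - d) = 146 - d)
O(b) = -3*b
R(t, C) = -3*t**2 (R(t, C) = -3*t*t = -3*t**2)
(-310458 + R(-323, 165)) + (-41318 - j(-302)) = (-310458 - 3*(-323)**2) + (-41318 - (146 - 1*(-302))) = (-310458 - 3*104329) + (-41318 - (146 + 302)) = (-310458 - 312987) + (-41318 - 1*448) = -623445 + (-41318 - 448) = -623445 - 41766 = -665211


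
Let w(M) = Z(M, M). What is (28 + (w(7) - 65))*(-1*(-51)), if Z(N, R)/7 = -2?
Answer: -2601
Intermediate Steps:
Z(N, R) = -14 (Z(N, R) = 7*(-2) = -14)
w(M) = -14
(28 + (w(7) - 65))*(-1*(-51)) = (28 + (-14 - 65))*(-1*(-51)) = (28 - 79)*51 = -51*51 = -2601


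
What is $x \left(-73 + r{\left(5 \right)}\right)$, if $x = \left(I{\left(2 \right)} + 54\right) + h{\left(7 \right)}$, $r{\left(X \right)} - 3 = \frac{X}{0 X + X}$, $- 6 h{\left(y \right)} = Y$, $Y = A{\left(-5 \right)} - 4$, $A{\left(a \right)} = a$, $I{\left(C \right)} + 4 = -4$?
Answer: $- \frac{6555}{2} \approx -3277.5$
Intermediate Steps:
$I{\left(C \right)} = -8$ ($I{\left(C \right)} = -4 - 4 = -8$)
$Y = -9$ ($Y = -5 - 4 = -9$)
$h{\left(y \right)} = \frac{3}{2}$ ($h{\left(y \right)} = \left(- \frac{1}{6}\right) \left(-9\right) = \frac{3}{2}$)
$r{\left(X \right)} = 4$ ($r{\left(X \right)} = 3 + \frac{X}{0 X + X} = 3 + \frac{X}{0 + X} = 3 + \frac{X}{X} = 3 + 1 = 4$)
$x = \frac{95}{2}$ ($x = \left(-8 + 54\right) + \frac{3}{2} = 46 + \frac{3}{2} = \frac{95}{2} \approx 47.5$)
$x \left(-73 + r{\left(5 \right)}\right) = \frac{95 \left(-73 + 4\right)}{2} = \frac{95}{2} \left(-69\right) = - \frac{6555}{2}$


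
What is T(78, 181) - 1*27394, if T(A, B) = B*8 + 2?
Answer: -25944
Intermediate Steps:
T(A, B) = 2 + 8*B (T(A, B) = 8*B + 2 = 2 + 8*B)
T(78, 181) - 1*27394 = (2 + 8*181) - 1*27394 = (2 + 1448) - 27394 = 1450 - 27394 = -25944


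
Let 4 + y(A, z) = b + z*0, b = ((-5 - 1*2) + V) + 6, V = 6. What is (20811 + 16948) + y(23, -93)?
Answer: 37760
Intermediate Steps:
b = 5 (b = ((-5 - 1*2) + 6) + 6 = ((-5 - 2) + 6) + 6 = (-7 + 6) + 6 = -1 + 6 = 5)
y(A, z) = 1 (y(A, z) = -4 + (5 + z*0) = -4 + (5 + 0) = -4 + 5 = 1)
(20811 + 16948) + y(23, -93) = (20811 + 16948) + 1 = 37759 + 1 = 37760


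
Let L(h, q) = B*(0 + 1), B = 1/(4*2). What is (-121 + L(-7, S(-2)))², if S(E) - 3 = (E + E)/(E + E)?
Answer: 935089/64 ≈ 14611.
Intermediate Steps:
B = ⅛ (B = 1/8 = ⅛ ≈ 0.12500)
S(E) = 4 (S(E) = 3 + (E + E)/(E + E) = 3 + (2*E)/((2*E)) = 3 + (2*E)*(1/(2*E)) = 3 + 1 = 4)
L(h, q) = ⅛ (L(h, q) = (0 + 1)/8 = (⅛)*1 = ⅛)
(-121 + L(-7, S(-2)))² = (-121 + ⅛)² = (-967/8)² = 935089/64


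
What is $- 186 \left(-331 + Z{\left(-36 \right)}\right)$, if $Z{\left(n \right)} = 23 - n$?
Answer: $50592$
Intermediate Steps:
$- 186 \left(-331 + Z{\left(-36 \right)}\right) = - 186 \left(-331 + \left(23 - -36\right)\right) = - 186 \left(-331 + \left(23 + 36\right)\right) = - 186 \left(-331 + 59\right) = \left(-186\right) \left(-272\right) = 50592$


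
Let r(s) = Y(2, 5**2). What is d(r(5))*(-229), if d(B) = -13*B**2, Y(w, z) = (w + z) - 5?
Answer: 1440868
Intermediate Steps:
Y(w, z) = -5 + w + z
r(s) = 22 (r(s) = -5 + 2 + 5**2 = -5 + 2 + 25 = 22)
d(r(5))*(-229) = -13*22**2*(-229) = -13*484*(-229) = -6292*(-229) = 1440868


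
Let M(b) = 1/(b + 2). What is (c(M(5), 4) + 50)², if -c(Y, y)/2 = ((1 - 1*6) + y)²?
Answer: 2304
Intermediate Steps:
M(b) = 1/(2 + b)
c(Y, y) = -2*(-5 + y)² (c(Y, y) = -2*((1 - 1*6) + y)² = -2*((1 - 6) + y)² = -2*(-5 + y)²)
(c(M(5), 4) + 50)² = (-2*(-5 + 4)² + 50)² = (-2*(-1)² + 50)² = (-2*1 + 50)² = (-2 + 50)² = 48² = 2304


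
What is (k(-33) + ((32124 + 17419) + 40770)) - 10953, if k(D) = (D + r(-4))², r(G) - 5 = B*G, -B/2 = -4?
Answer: 82960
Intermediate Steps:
B = 8 (B = -2*(-4) = 8)
r(G) = 5 + 8*G
k(D) = (-27 + D)² (k(D) = (D + (5 + 8*(-4)))² = (D + (5 - 32))² = (D - 27)² = (-27 + D)²)
(k(-33) + ((32124 + 17419) + 40770)) - 10953 = ((-27 - 33)² + ((32124 + 17419) + 40770)) - 10953 = ((-60)² + (49543 + 40770)) - 10953 = (3600 + 90313) - 10953 = 93913 - 10953 = 82960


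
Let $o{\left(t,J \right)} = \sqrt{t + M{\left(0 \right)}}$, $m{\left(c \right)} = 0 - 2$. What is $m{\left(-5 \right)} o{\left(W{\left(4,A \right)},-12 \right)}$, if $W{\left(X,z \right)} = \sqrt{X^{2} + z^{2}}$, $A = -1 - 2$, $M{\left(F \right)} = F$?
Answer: $- 2 \sqrt{5} \approx -4.4721$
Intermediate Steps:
$A = -3$
$m{\left(c \right)} = -2$ ($m{\left(c \right)} = 0 - 2 = -2$)
$o{\left(t,J \right)} = \sqrt{t}$ ($o{\left(t,J \right)} = \sqrt{t + 0} = \sqrt{t}$)
$m{\left(-5 \right)} o{\left(W{\left(4,A \right)},-12 \right)} = - 2 \sqrt{\sqrt{4^{2} + \left(-3\right)^{2}}} = - 2 \sqrt{\sqrt{16 + 9}} = - 2 \sqrt{\sqrt{25}} = - 2 \sqrt{5}$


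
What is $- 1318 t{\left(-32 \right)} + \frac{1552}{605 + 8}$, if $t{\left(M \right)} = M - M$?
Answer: $\frac{1552}{613} \approx 2.5318$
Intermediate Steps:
$t{\left(M \right)} = 0$
$- 1318 t{\left(-32 \right)} + \frac{1552}{605 + 8} = \left(-1318\right) 0 + \frac{1552}{605 + 8} = 0 + \frac{1552}{613} = \frac{1552}{613}$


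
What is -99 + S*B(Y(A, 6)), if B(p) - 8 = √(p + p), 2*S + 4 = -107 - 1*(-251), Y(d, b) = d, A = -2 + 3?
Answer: 461 + 70*√2 ≈ 560.00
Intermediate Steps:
A = 1
S = 70 (S = -2 + (-107 - 1*(-251))/2 = -2 + (-107 + 251)/2 = -2 + (½)*144 = -2 + 72 = 70)
B(p) = 8 + √2*√p (B(p) = 8 + √(p + p) = 8 + √(2*p) = 8 + √2*√p)
-99 + S*B(Y(A, 6)) = -99 + 70*(8 + √2*√1) = -99 + 70*(8 + √2*1) = -99 + 70*(8 + √2) = -99 + (560 + 70*√2) = 461 + 70*√2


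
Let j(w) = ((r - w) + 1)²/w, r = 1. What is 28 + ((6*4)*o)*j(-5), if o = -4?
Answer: 4844/5 ≈ 968.80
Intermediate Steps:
j(w) = (2 - w)²/w (j(w) = ((1 - w) + 1)²/w = (2 - w)²/w)
28 + ((6*4)*o)*j(-5) = 28 + ((6*4)*(-4))*((2 - 1*(-5))²/(-5)) = 28 + (24*(-4))*(-(2 + 5)²/5) = 28 - (-96)*7²/5 = 28 - (-96)*49/5 = 28 - 96*(-49/5) = 28 + 4704/5 = 4844/5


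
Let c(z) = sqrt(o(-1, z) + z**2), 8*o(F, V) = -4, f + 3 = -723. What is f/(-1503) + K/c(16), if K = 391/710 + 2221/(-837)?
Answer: 242/501 - 1249643*sqrt(1022)/303671970 ≈ 0.35148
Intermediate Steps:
f = -726 (f = -3 - 723 = -726)
o(F, V) = -1/2 (o(F, V) = (1/8)*(-4) = -1/2)
K = -1249643/594270 (K = 391*(1/710) + 2221*(-1/837) = 391/710 - 2221/837 = -1249643/594270 ≈ -2.1028)
c(z) = sqrt(-1/2 + z**2)
f/(-1503) + K/c(16) = -726/(-1503) - 1249643*2/sqrt(-2 + 4*16**2)/594270 = -726*(-1/1503) - 1249643*2/sqrt(-2 + 4*256)/594270 = 242/501 - 1249643*2/sqrt(-2 + 1024)/594270 = 242/501 - 1249643*sqrt(1022)/511/594270 = 242/501 - 1249643*sqrt(1022)/303671970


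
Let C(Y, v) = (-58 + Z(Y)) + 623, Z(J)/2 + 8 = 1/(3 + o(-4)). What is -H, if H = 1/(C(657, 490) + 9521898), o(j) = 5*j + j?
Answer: -21/199971385 ≈ -1.0502e-7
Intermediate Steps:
o(j) = 6*j
Z(J) = -338/21 (Z(J) = -16 + 2/(3 + 6*(-4)) = -16 + 2/(3 - 24) = -16 + 2/(-21) = -16 + 2*(-1/21) = -16 - 2/21 = -338/21)
C(Y, v) = 11527/21 (C(Y, v) = (-58 - 338/21) + 623 = -1556/21 + 623 = 11527/21)
H = 21/199971385 (H = 1/(11527/21 + 9521898) = 1/(199971385/21) = 21/199971385 ≈ 1.0502e-7)
-H = -1*21/199971385 = -21/199971385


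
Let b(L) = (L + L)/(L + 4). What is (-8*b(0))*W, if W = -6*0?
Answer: 0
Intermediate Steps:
W = 0
b(L) = 2*L/(4 + L) (b(L) = (2*L)/(4 + L) = 2*L/(4 + L))
(-8*b(0))*W = -16*0/(4 + 0)*0 = -16*0/4*0 = -8*0*0 = 0*0 = 0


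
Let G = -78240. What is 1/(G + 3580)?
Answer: -1/74660 ≈ -1.3394e-5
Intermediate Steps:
1/(G + 3580) = 1/(-78240 + 3580) = 1/(-74660) = -1/74660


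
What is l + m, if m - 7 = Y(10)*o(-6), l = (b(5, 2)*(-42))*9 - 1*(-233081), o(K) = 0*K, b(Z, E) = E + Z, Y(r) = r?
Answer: 230442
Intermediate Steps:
o(K) = 0
l = 230435 (l = ((2 + 5)*(-42))*9 - 1*(-233081) = (7*(-42))*9 + 233081 = -294*9 + 233081 = -2646 + 233081 = 230435)
m = 7 (m = 7 + 10*0 = 7 + 0 = 7)
l + m = 230435 + 7 = 230442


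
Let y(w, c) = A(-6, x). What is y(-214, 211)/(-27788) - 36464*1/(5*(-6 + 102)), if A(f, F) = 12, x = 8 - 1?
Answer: -15832303/208410 ≈ -75.967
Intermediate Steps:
x = 7
y(w, c) = 12
y(-214, 211)/(-27788) - 36464*1/(5*(-6 + 102)) = 12/(-27788) - 36464*1/(5*(-6 + 102)) = 12*(-1/27788) - 36464/(5*96) = -3/6947 - 36464/480 = -3/6947 - 36464*1/480 = -3/6947 - 2279/30 = -15832303/208410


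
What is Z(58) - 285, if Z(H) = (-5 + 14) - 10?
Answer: -286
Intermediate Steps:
Z(H) = -1 (Z(H) = 9 - 10 = -1)
Z(58) - 285 = -1 - 285 = -286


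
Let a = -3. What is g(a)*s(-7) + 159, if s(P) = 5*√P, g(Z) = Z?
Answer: 159 - 15*I*√7 ≈ 159.0 - 39.686*I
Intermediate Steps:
g(a)*s(-7) + 159 = -15*√(-7) + 159 = -15*I*√7 + 159 = 159 - 15*I*√7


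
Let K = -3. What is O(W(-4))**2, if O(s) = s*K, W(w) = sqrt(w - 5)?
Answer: -81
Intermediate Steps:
W(w) = sqrt(-5 + w)
O(s) = -3*s (O(s) = s*(-3) = -3*s)
O(W(-4))**2 = (-3*sqrt(-5 - 4))**2 = (-9*I)**2 = -81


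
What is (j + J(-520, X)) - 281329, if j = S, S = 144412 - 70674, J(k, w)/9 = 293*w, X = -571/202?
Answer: -43439109/202 ≈ -2.1505e+5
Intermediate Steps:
X = -571/202 (X = -571*1/202 = -571/202 ≈ -2.8267)
J(k, w) = 2637*w (J(k, w) = 9*(293*w) = 2637*w)
S = 73738
j = 73738
(j + J(-520, X)) - 281329 = (73738 + 2637*(-571/202)) - 281329 = (73738 - 1505727/202) - 281329 = 13389349/202 - 281329 = -43439109/202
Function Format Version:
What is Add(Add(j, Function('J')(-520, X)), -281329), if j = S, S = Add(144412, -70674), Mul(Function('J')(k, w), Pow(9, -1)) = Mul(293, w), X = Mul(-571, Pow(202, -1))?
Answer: Rational(-43439109, 202) ≈ -2.1505e+5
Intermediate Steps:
X = Rational(-571, 202) (X = Mul(-571, Rational(1, 202)) = Rational(-571, 202) ≈ -2.8267)
Function('J')(k, w) = Mul(2637, w) (Function('J')(k, w) = Mul(9, Mul(293, w)) = Mul(2637, w))
S = 73738
j = 73738
Add(Add(j, Function('J')(-520, X)), -281329) = Add(Add(73738, Mul(2637, Rational(-571, 202))), -281329) = Add(Add(73738, Rational(-1505727, 202)), -281329) = Add(Rational(13389349, 202), -281329) = Rational(-43439109, 202)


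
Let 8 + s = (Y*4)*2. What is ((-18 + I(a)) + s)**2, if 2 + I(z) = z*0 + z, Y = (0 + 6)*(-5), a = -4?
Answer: 73984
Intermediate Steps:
Y = -30 (Y = 6*(-5) = -30)
I(z) = -2 + z (I(z) = -2 + (z*0 + z) = -2 + (0 + z) = -2 + z)
s = -248 (s = -8 - 30*4*2 = -8 - 120*2 = -8 - 240 = -248)
((-18 + I(a)) + s)**2 = ((-18 + (-2 - 4)) - 248)**2 = ((-18 - 6) - 248)**2 = (-24 - 248)**2 = (-272)**2 = 73984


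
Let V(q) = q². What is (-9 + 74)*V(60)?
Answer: 234000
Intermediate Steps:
(-9 + 74)*V(60) = (-9 + 74)*60² = 65*3600 = 234000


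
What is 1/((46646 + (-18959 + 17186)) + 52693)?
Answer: 1/97566 ≈ 1.0249e-5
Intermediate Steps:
1/((46646 + (-18959 + 17186)) + 52693) = 1/((46646 - 1773) + 52693) = 1/(44873 + 52693) = 1/97566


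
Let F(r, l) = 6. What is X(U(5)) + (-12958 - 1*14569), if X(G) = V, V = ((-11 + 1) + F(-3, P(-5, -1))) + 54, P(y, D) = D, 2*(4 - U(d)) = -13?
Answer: -27477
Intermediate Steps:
U(d) = 21/2 (U(d) = 4 - ½*(-13) = 4 + 13/2 = 21/2)
V = 50 (V = ((-11 + 1) + 6) + 54 = (-10 + 6) + 54 = -4 + 54 = 50)
X(G) = 50
X(U(5)) + (-12958 - 1*14569) = 50 + (-12958 - 1*14569) = 50 + (-12958 - 14569) = 50 - 27527 = -27477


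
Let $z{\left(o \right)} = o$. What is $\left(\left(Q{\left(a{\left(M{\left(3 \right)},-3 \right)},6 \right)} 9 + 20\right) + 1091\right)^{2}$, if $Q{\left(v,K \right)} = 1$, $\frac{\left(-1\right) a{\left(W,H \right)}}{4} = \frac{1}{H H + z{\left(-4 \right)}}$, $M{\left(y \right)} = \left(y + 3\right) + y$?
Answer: $1254400$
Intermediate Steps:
$M{\left(y \right)} = 3 + 2 y$ ($M{\left(y \right)} = \left(3 + y\right) + y = 3 + 2 y$)
$a{\left(W,H \right)} = - \frac{4}{-4 + H^{2}}$ ($a{\left(W,H \right)} = - \frac{4}{H H - 4} = - \frac{4}{H^{2} - 4} = - \frac{4}{-4 + H^{2}}$)
$\left(\left(Q{\left(a{\left(M{\left(3 \right)},-3 \right)},6 \right)} 9 + 20\right) + 1091\right)^{2} = \left(\left(1 \cdot 9 + 20\right) + 1091\right)^{2} = \left(\left(9 + 20\right) + 1091\right)^{2} = \left(29 + 1091\right)^{2} = 1120^{2} = 1254400$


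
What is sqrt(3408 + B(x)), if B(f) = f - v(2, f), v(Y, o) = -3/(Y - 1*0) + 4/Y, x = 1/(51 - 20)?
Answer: sqrt(13098554)/62 ≈ 58.374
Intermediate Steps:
x = 1/31 ≈ 0.032258
v(Y, o) = 1/Y (v(Y, o) = -3/(Y + 0) + 4/Y = -3/Y + 4/Y = 1/Y)
B(f) = -1/2 + f (B(f) = f - 1/2 = -1/2 + f)
sqrt(3408 + B(x)) = sqrt(3408 + (-1/2 + 1/31)) = sqrt(3408 - 29/62) = sqrt(211267/62) = sqrt(13098554)/62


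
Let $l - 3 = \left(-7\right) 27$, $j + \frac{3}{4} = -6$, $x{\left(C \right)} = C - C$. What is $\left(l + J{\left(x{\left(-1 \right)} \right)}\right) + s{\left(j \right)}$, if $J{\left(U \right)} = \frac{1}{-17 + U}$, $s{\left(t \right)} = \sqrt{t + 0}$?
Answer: $- \frac{3163}{17} + \frac{3 i \sqrt{3}}{2} \approx -186.06 + 2.5981 i$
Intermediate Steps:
$x{\left(C \right)} = 0$
$j = - \frac{27}{4}$ ($j = - \frac{3}{4} - 6 = - \frac{27}{4} \approx -6.75$)
$l = -186$ ($l = 3 - 189 = -186$)
$s{\left(t \right)} = \sqrt{t}$
$\left(l + J{\left(x{\left(-1 \right)} \right)}\right) + s{\left(j \right)} = \left(-186 + \frac{1}{-17 + 0}\right) + \sqrt{- \frac{27}{4}} = \left(-186 + \frac{1}{-17}\right) + \frac{3 i \sqrt{3}}{2} = \left(-186 - \frac{1}{17}\right) + \frac{3 i \sqrt{3}}{2} = - \frac{3163}{17} + \frac{3 i \sqrt{3}}{2}$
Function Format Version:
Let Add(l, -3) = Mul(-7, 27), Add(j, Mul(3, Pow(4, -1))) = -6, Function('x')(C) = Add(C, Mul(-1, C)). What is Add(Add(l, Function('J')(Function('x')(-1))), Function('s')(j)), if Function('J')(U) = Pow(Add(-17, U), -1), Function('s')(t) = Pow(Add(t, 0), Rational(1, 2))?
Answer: Add(Rational(-3163, 17), Mul(Rational(3, 2), I, Pow(3, Rational(1, 2)))) ≈ Add(-186.06, Mul(2.5981, I))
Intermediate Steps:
Function('x')(C) = 0
j = Rational(-27, 4) (j = Add(Rational(-3, 4), -6) = Rational(-27, 4) ≈ -6.7500)
l = -186 (l = Add(3, Mul(-7, 27)) = Add(3, -189) = -186)
Function('s')(t) = Pow(t, Rational(1, 2))
Add(Add(l, Function('J')(Function('x')(-1))), Function('s')(j)) = Add(Add(-186, Pow(Add(-17, 0), -1)), Pow(Rational(-27, 4), Rational(1, 2))) = Add(Add(-186, Pow(-17, -1)), Mul(Rational(3, 2), I, Pow(3, Rational(1, 2)))) = Add(Add(-186, Rational(-1, 17)), Mul(Rational(3, 2), I, Pow(3, Rational(1, 2)))) = Add(Rational(-3163, 17), Mul(Rational(3, 2), I, Pow(3, Rational(1, 2))))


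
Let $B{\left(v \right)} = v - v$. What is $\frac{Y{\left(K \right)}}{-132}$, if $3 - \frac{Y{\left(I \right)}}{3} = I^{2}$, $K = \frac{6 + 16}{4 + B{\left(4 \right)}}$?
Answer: $\frac{109}{176} \approx 0.61932$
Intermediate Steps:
$B{\left(v \right)} = 0$
$K = \frac{11}{2}$ ($K = \frac{6 + 16}{4 + 0} = \frac{22}{4} = 22 \cdot \frac{1}{4} = \frac{11}{2} \approx 5.5$)
$Y{\left(I \right)} = 9 - 3 I^{2}$
$\frac{Y{\left(K \right)}}{-132} = \frac{9 - 3 \left(\frac{11}{2}\right)^{2}}{-132} = \left(9 - \frac{363}{4}\right) \left(- \frac{1}{132}\right) = \left(- \frac{327}{4}\right) \left(- \frac{1}{132}\right) = \frac{109}{176}$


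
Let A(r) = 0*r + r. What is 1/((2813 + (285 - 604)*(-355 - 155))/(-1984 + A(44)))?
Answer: -1940/165503 ≈ -0.011722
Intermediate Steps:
A(r) = r (A(r) = 0 + r = r)
1/((2813 + (285 - 604)*(-355 - 155))/(-1984 + A(44))) = 1/((2813 + (285 - 604)*(-355 - 155))/(-1984 + 44)) = 1/((2813 - 319*(-510))/(-1940)) = 1/((2813 + 162690)*(-1/1940)) = 1/(165503*(-1/1940)) = 1/(-165503/1940) = -1940/165503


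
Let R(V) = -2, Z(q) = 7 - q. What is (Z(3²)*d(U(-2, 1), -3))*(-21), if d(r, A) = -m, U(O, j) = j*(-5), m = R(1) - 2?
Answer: 168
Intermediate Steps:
m = -4 (m = -2 - 2 = -4)
U(O, j) = -5*j
d(r, A) = 4 (d(r, A) = -1*(-4) = 4)
(Z(3²)*d(U(-2, 1), -3))*(-21) = ((7 - 1*3²)*4)*(-21) = ((7 - 1*9)*4)*(-21) = ((7 - 9)*4)*(-21) = -2*4*(-21) = -8*(-21) = 168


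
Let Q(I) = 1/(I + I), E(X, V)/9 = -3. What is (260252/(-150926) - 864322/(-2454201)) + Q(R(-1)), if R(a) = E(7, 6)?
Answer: -1545364099447/1111208220378 ≈ -1.3907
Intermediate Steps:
E(X, V) = -27 (E(X, V) = 9*(-3) = -27)
R(a) = -27
Q(I) = 1/(2*I)
(260252/(-150926) - 864322/(-2454201)) + Q(R(-1)) = (260252/(-150926) - 864322/(-2454201)) + (½)/(-27) = (260252*(-1/150926) - 864322*(-1/2454201)) + (½)*(-1/27) = (-130126/75463 + 864322/2454201) - 1/54 = -254131028240/185201370063 - 1/54 = -1545364099447/1111208220378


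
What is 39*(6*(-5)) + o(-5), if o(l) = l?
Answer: -1175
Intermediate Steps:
39*(6*(-5)) + o(-5) = 39*(6*(-5)) - 5 = 39*(-30) - 5 = -1170 - 5 = -1175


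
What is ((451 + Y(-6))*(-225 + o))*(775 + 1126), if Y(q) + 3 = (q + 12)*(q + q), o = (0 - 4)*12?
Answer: -195133848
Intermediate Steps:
o = -48 (o = -4*12 = -48)
Y(q) = -3 + 2*q*(12 + q) (Y(q) = -3 + (q + 12)*(q + q) = -3 + (12 + q)*(2*q) = -3 + 2*q*(12 + q))
((451 + Y(-6))*(-225 + o))*(775 + 1126) = ((451 + (-3 + 2*(-6)² + 24*(-6)))*(-225 - 48))*(775 + 1126) = ((451 + (-3 + 2*36 - 144))*(-273))*1901 = ((451 + (-3 + 72 - 144))*(-273))*1901 = ((451 - 75)*(-273))*1901 = (376*(-273))*1901 = -102648*1901 = -195133848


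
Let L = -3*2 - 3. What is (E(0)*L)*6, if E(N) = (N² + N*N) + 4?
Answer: -216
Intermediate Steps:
L = -9 (L = -6 - 3 = -9)
E(N) = 4 + 2*N² (E(N) = (N² + N²) + 4 = 2*N² + 4 = 4 + 2*N²)
(E(0)*L)*6 = ((4 + 2*0²)*(-9))*6 = ((4 + 2*0)*(-9))*6 = ((4 + 0)*(-9))*6 = (4*(-9))*6 = -36*6 = -216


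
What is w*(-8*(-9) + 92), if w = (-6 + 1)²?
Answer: 4100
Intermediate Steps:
w = 25 (w = (-5)² = 25)
w*(-8*(-9) + 92) = 25*(-8*(-9) + 92) = 25*(72 + 92) = 25*164 = 4100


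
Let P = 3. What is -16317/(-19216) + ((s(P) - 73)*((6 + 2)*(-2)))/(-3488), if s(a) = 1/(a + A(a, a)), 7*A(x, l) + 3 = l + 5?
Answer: 14036825/27229072 ≈ 0.51551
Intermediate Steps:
A(x, l) = 2/7 + l/7 (A(x, l) = -3/7 + (l + 5)/7 = -3/7 + (5 + l)/7 = -3/7 + (5/7 + l/7) = 2/7 + l/7)
s(a) = 1/(2/7 + 8*a/7) (s(a) = 1/(a + (2/7 + a/7)) = 1/(2/7 + 8*a/7))
-16317/(-19216) + ((s(P) - 73)*((6 + 2)*(-2)))/(-3488) = -16317/(-19216) + ((7/(2*(1 + 4*3)) - 73)*((6 + 2)*(-2)))/(-3488) = -16317*(-1/19216) + ((7/(2*(1 + 12)) - 73)*(8*(-2)))*(-1/3488) = 16317/19216 + (((7/2)/13 - 73)*(-16))*(-1/3488) = 16317/19216 + (((7/2)*(1/13) - 73)*(-16))*(-1/3488) = 16317/19216 + ((7/26 - 73)*(-16))*(-1/3488) = 16317/19216 - 1891/26*(-16)*(-1/3488) = 16317/19216 + (15128/13)*(-1/3488) = 16317/19216 - 1891/5668 = 14036825/27229072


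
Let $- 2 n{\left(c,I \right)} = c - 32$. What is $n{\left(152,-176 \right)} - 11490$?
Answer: $-11550$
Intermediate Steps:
$n{\left(c,I \right)} = 16 - \frac{c}{2}$ ($n{\left(c,I \right)} = - \frac{c - 32}{2} = - \frac{-32 + c}{2} = 16 - \frac{c}{2}$)
$n{\left(152,-176 \right)} - 11490 = \left(16 - 76\right) - 11490 = -60 - 11490 = -11550$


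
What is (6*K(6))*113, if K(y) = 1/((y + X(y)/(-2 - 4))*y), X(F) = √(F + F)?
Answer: 2034/107 + 113*√3/107 ≈ 20.839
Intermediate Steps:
X(F) = √2*√F (X(F) = √(2*F) = √2*√F)
K(y) = 1/(y*(y - √2*√y/6)) (K(y) = 1/((y + (√2*√y)/(-2 - 4))*y) = 1/((y + (√2*√y)/(-6))*y) = 1/((y + (√2*√y)*(-⅙))*y) = 1/((y - √2*√y/6)*y) = 1/(y*(y - √2*√y/6)))
(6*K(6))*113 = (6*(6/(6*6² - √2*6^(3/2))))*113 = (6*(6/(6*36 - √2*6*√6)))*113 = (6*(6/(216 - 12*√3)))*113 = (36/(216 - 12*√3))*113 = 4068/(216 - 12*√3)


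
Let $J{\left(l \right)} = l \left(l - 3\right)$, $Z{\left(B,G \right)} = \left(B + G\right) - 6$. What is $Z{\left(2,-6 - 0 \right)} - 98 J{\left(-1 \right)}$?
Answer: $-402$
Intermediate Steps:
$Z{\left(B,G \right)} = -6 + B + G$
$J{\left(l \right)} = l \left(-3 + l\right)$
$Z{\left(2,-6 - 0 \right)} - 98 J{\left(-1 \right)} = \left(-6 + 2 - 6\right) - 98 \left(- (-3 - 1)\right) = \left(-6 + 2 + \left(-6 + 0\right)\right) - 98 \left(\left(-1\right) \left(-4\right)\right) = \left(-6 + 2 - 6\right) - 392 = -10 - 392 = -402$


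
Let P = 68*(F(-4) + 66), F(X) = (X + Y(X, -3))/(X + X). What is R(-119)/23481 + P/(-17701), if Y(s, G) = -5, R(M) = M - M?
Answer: -9129/35402 ≈ -0.25787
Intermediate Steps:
R(M) = 0
F(X) = (-5 + X)/(2*X) (F(X) = (X - 5)/(X + X) = (-5 + X)/((2*X)) = (-5 + X)*(1/(2*X)) = (-5 + X)/(2*X))
P = 9129/2 (P = 68*((½)*(-5 - 4)/(-4) + 66) = 68*((½)*(-¼)*(-9) + 66) = 68*(9/8 + 66) = 68*(537/8) = 9129/2 ≈ 4564.5)
R(-119)/23481 + P/(-17701) = 0/23481 + (9129/2)/(-17701) = 0*(1/23481) + (9129/2)*(-1/17701) = 0 - 9129/35402 = -9129/35402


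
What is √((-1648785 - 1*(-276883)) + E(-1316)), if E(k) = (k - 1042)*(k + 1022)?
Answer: 35*I*√554 ≈ 823.8*I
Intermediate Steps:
E(k) = (-1042 + k)*(1022 + k)
√((-1648785 - 1*(-276883)) + E(-1316)) = √((-1648785 - 1*(-276883)) + (-1064924 + (-1316)² - 20*(-1316))) = √((-1648785 + 276883) + (-1064924 + 1731856 + 26320)) = √(-1371902 + 693252) = √(-678650) = 35*I*√554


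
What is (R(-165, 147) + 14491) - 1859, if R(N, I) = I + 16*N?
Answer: 10139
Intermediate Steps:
(R(-165, 147) + 14491) - 1859 = ((147 + 16*(-165)) + 14491) - 1859 = ((147 - 2640) + 14491) - 1859 = (-2493 + 14491) - 1859 = 11998 - 1859 = 10139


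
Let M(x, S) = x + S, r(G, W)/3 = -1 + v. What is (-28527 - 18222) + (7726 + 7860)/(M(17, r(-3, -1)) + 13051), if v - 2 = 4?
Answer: -611601581/13083 ≈ -46748.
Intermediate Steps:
v = 6 (v = 2 + 4 = 6)
r(G, W) = 15 (r(G, W) = 3*(-1 + 6) = 3*5 = 15)
M(x, S) = S + x
(-28527 - 18222) + (7726 + 7860)/(M(17, r(-3, -1)) + 13051) = (-28527 - 18222) + (7726 + 7860)/((15 + 17) + 13051) = -46749 + 15586/(32 + 13051) = -46749 + 15586/13083 = -611601581/13083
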